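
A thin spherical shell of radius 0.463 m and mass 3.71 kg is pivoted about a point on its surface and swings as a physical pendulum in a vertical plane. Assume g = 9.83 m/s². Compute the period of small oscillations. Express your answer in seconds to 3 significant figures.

I_cm = (2/3)mr² = 0.5302 kg·m². The pivot is at distance d = 0.463 m from the centre of mass.
By the parallel-axis theorem, I = I_cm + md² = 0.5302 + 0.7953 = 1.326 kg·m².
T = 2π√(I/(mgd)) = 2π√(1.326/(3.71 × 9.83 × 0.463)) = 1.76 s.

1.76 s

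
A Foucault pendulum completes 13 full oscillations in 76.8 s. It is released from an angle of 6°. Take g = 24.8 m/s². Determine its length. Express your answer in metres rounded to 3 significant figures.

21.9 m

T = 76.8/13 = 5.908 s.
From T = 2π√(L/g), L = gT²/(4π²) = 24.8 × 5.908²/(4π²) = 21.9 m.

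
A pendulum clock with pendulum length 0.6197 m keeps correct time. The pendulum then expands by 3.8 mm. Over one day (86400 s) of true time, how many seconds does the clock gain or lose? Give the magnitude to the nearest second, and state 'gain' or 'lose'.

T ∝ √L, so T'/T = √(0.62350/0.6197) = 1.00306.
In 86400 s of true time the clock registers 86400/1.00306 = 86136.3 s, so it loses 264 s.

lose 264 s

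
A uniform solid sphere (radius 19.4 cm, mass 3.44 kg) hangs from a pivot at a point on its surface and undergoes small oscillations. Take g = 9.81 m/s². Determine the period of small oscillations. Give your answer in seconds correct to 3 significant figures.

1.05 s

I_cm = (2/5)mr² = 0.05179 kg·m². The pivot is at distance d = 0.194 m from the centre of mass.
By the parallel-axis theorem, I = I_cm + md² = 0.05179 + 0.1295 = 0.1813 kg·m².
T = 2π√(I/(mgd)) = 2π√(0.1813/(3.44 × 9.81 × 0.194)) = 1.05 s.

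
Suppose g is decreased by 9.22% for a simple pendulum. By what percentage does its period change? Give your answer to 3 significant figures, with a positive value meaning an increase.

T ∝ 1/√g, so T'/T = 1/√(0.9078) = 1.050.
Percentage change in T = (1.050 − 1) × 100% = 4.96%.

4.96%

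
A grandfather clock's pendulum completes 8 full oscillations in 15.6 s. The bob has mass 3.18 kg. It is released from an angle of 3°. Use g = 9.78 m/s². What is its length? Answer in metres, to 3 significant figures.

0.942 m

T = 15.6/8 = 1.950 s.
From T = 2π√(L/g), L = gT²/(4π²) = 9.78 × 1.950²/(4π²) = 0.942 m.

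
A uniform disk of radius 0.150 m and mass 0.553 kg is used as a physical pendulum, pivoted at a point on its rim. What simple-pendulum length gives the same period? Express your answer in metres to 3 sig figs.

0.225 m

The equivalent simple-pendulum length is L_eq = I/(md), where I is about the pivot and d = 0.1500 m.
I_cm = ½mR² = 0.006221 kg·m², so I = I_cm + md² = 0.006221 + 0.01244 = 0.01866 kg·m².
L_eq = 0.01866/(0.553 × 0.1500) = 0.225 m.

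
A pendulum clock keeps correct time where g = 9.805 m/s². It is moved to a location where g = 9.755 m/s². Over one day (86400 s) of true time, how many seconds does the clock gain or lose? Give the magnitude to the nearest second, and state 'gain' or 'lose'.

lose 221 s

The clock's period scales as T ∝ 1/√g, so T'/T = √(9.805/9.755) = 1.00256.
In 86400 s of true time the clock registers 86400/1.00256 = 86179.4 s, so it loses 221 s.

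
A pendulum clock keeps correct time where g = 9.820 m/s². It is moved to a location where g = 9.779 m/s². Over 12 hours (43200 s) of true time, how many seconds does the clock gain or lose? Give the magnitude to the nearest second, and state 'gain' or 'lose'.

lose 90 s

The clock's period scales as T ∝ 1/√g, so T'/T = √(9.820/9.779) = 1.00209.
In 43200 s of true time the clock registers 43200/1.00209 = 43109.7 s, so it loses 90 s.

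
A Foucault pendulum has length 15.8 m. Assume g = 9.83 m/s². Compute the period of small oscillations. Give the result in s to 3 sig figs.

T = 2π√(L/g) = 2π√(15.8/9.83) = 2π × 1.268 = 7.97 s.

7.97 s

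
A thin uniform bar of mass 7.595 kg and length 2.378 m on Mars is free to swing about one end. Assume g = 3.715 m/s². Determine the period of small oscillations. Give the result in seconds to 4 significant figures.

4.105 s

For a physical pendulum T = 2π√(I/(mgd)), with d = 1.1890 m from pivot to centre of mass.
I_cm = mL²/12 = 7.595 × 2.378²/12 = 3.5791 kg·m²; I = I_cm + md² = 3.5791 + 7.595 × 1.1890² = 14.316 kg·m².
T = 2π√(14.316/(7.595 × 3.715 × 1.1890)) = 4.105 s.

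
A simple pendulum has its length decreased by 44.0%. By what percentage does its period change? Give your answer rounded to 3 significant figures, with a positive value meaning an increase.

-25.2%

T ∝ √L, so T'/T = √(0.5600) = 0.7483.
Percentage change in T = (0.7483 − 1) × 100% = -25.2%.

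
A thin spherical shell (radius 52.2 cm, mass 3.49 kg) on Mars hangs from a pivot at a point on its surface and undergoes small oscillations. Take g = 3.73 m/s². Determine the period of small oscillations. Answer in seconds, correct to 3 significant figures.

I_cm = (2/3)mr² = 0.6340 kg·m². The pivot is at distance d = 0.522 m from the centre of mass.
By the parallel-axis theorem, I = I_cm + md² = 0.6340 + 0.9510 = 1.585 kg·m².
T = 2π√(I/(mgd)) = 2π√(1.585/(3.49 × 3.73 × 0.522)) = 3.03 s.

3.03 s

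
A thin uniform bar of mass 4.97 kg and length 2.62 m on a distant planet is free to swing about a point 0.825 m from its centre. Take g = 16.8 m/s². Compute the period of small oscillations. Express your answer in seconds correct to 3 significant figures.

For a physical pendulum T = 2π√(I/(mgd)), with d = 0.8250 m from pivot to centre of mass.
I_cm = mL²/12 = 4.97 × 2.62²/12 = 2.843 kg·m²; I = I_cm + md² = 2.843 + 4.97 × 0.8250² = 6.226 kg·m².
T = 2π√(6.226/(4.97 × 16.8 × 0.8250)) = 1.89 s.

1.89 s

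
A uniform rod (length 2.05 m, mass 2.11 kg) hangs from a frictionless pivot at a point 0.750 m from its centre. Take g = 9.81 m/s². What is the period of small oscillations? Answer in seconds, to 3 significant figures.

2.21 s

For a physical pendulum T = 2π√(I/(mgd)), with d = 0.7500 m from pivot to centre of mass.
I_cm = mL²/12 = 2.11 × 2.05²/12 = 0.7389 kg·m²; I = I_cm + md² = 0.7389 + 2.11 × 0.7500² = 1.926 kg·m².
T = 2π√(1.926/(2.11 × 9.81 × 0.7500)) = 2.21 s.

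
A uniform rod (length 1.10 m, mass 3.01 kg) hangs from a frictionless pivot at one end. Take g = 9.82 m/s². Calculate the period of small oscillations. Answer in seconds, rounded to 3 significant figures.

For a physical pendulum T = 2π√(I/(mgd)), with d = 0.5500 m from pivot to centre of mass.
I_cm = mL²/12 = 3.01 × 1.10²/12 = 0.3035 kg·m²; I = I_cm + md² = 0.3035 + 3.01 × 0.5500² = 1.214 kg·m².
T = 2π√(1.214/(3.01 × 9.82 × 0.5500)) = 1.72 s.

1.72 s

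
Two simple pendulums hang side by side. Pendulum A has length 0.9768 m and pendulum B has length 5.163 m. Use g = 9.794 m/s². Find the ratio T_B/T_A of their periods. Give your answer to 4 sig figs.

T ∝ √L, so T_B/T_A = √(L_B/L_A) = √(5.163/0.9768) = 2.299.

2.299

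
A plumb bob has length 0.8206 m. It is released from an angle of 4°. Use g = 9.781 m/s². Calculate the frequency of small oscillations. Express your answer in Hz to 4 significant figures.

0.5495 Hz

T = 2π√(L/g) = 2π√(0.8206/9.781) = 1.8199 s, so f = 1/T = 0.5495 Hz.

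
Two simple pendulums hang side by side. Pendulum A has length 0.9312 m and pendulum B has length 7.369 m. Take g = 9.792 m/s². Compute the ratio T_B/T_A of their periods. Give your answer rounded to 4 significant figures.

2.813

T ∝ √L, so T_B/T_A = √(L_B/L_A) = √(7.369/0.9312) = 2.813.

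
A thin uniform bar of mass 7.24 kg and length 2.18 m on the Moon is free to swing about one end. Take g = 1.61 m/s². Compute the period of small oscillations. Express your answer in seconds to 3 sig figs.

5.97 s

For a physical pendulum T = 2π√(I/(mgd)), with d = 1.090 m from pivot to centre of mass.
I_cm = mL²/12 = 7.24 × 2.18²/12 = 2.867 kg·m²; I = I_cm + md² = 2.867 + 7.24 × 1.090² = 11.47 kg·m².
T = 2π√(11.47/(7.24 × 1.61 × 1.090)) = 5.97 s.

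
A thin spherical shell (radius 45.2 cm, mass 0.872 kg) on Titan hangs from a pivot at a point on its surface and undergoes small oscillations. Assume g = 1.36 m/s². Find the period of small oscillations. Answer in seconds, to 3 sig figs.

I_cm = (2/3)mr² = 0.1188 kg·m². The pivot is at distance d = 0.452 m from the centre of mass.
By the parallel-axis theorem, I = I_cm + md² = 0.1188 + 0.1782 = 0.2969 kg·m².
T = 2π√(I/(mgd)) = 2π√(0.2969/(0.872 × 1.36 × 0.452)) = 4.68 s.

4.68 s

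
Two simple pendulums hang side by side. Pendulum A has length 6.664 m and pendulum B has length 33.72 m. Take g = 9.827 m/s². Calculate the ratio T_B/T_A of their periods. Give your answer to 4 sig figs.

T ∝ √L, so T_B/T_A = √(L_B/L_A) = √(33.72/6.664) = 2.249.

2.249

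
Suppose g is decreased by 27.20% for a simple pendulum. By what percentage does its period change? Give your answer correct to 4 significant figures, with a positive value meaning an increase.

T ∝ 1/√g, so T'/T = 1/√(0.72800) = 1.1720.
Percentage change in T = (1.1720 − 1) × 100% = 17.20%.

17.20%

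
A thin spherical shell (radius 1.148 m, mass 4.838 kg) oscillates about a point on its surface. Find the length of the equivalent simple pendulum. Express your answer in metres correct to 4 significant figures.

1.913 m

The equivalent simple-pendulum length is L_eq = I/(md), where I is about the pivot and d = 1.1480 m.
I_cm = (2/3)mR² = 4.2507 kg·m², so I = I_cm + md² = 4.2507 + 6.3760 = 10.627 kg·m².
L_eq = 10.627/(4.838 × 1.1480) = 1.913 m.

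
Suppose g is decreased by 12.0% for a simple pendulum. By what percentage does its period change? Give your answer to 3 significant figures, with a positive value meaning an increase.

6.60%

T ∝ 1/√g, so T'/T = 1/√(0.8800) = 1.066.
Percentage change in T = (1.066 − 1) × 100% = 6.60%.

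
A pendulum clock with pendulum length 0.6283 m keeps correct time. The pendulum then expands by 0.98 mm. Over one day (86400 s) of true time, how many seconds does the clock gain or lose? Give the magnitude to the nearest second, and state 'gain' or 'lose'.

lose 67 s

T ∝ √L, so T'/T = √(0.62928/0.6283) = 1.00078.
In 86400 s of true time the clock registers 86400/1.00078 = 86332.7 s, so it loses 67 s.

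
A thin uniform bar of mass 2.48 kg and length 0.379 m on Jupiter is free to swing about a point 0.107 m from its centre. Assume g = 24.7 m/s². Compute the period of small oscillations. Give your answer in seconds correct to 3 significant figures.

For a physical pendulum T = 2π√(I/(mgd)), with d = 0.1070 m from pivot to centre of mass.
I_cm = mL²/12 = 2.48 × 0.379²/12 = 0.02969 kg·m²; I = I_cm + md² = 0.02969 + 2.48 × 0.1070² = 0.05808 kg·m².
T = 2π√(0.05808/(2.48 × 24.7 × 0.1070)) = 0.591 s.

0.591 s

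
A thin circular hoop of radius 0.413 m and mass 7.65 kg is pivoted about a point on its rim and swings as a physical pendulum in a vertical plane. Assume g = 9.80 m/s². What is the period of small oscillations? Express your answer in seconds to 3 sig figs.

I_cm = mr² = 1.305 kg·m². The pivot is at distance d = 0.413 m from the centre of mass.
By the parallel-axis theorem, I = I_cm + md² = 1.305 + 1.305 = 2.610 kg·m².
T = 2π√(I/(mgd)) = 2π√(2.610/(7.65 × 9.80 × 0.413)) = 1.82 s.

1.82 s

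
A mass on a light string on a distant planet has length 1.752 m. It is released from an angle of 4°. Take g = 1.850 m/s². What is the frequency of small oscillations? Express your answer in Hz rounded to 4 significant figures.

T = 2π√(L/g) = 2π√(1.752/1.850) = 6.1145 s, so f = 1/T = 0.1635 Hz.

0.1635 Hz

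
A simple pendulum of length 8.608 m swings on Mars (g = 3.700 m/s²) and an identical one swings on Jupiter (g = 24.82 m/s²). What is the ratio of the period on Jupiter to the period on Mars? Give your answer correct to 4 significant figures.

0.3861

T ∝ 1/√g, so T₂/T₁ = √(g₁/g₂) = √(3.700/24.82) = 0.3861.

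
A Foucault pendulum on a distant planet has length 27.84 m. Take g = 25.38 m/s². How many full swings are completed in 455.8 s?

69

T = 2π√(L/g) = 2π√(27.84/25.38) = 6.5806 s.
Number of complete oscillations = ⌊455.8/6.5806⌋ = ⌊69.264⌋ = 69.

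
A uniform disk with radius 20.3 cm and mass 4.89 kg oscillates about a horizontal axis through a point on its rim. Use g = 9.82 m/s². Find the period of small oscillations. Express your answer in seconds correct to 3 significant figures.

1.11 s

I_cm = ½mr² = 0.1008 kg·m². The pivot is at distance d = 0.203 m from the centre of mass.
By the parallel-axis theorem, I = I_cm + md² = 0.1008 + 0.2015 = 0.3023 kg·m².
T = 2π√(I/(mgd)) = 2π√(0.3023/(4.89 × 9.82 × 0.203)) = 1.11 s.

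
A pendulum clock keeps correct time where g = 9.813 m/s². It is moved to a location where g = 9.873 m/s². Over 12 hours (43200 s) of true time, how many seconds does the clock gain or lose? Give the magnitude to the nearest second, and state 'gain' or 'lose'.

gain 132 s

The clock's period scales as T ∝ 1/√g, so T'/T = √(9.813/9.873) = 0.996957.
In 43200 s of true time the clock registers 43200/0.996957 = 43331.9 s, so it gains 132 s.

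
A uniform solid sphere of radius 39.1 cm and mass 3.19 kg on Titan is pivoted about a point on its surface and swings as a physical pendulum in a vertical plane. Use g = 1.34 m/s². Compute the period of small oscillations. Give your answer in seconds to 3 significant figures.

4.02 s

I_cm = (2/5)mr² = 0.1951 kg·m². The pivot is at distance d = 0.391 m from the centre of mass.
By the parallel-axis theorem, I = I_cm + md² = 0.1951 + 0.4877 = 0.6828 kg·m².
T = 2π√(I/(mgd)) = 2π√(0.6828/(3.19 × 1.34 × 0.391)) = 4.02 s.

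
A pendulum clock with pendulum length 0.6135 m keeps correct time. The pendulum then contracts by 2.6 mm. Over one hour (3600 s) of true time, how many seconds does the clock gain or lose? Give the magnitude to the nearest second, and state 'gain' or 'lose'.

T ∝ √L, so T'/T = √(0.61090/0.6135) = 0.997879.
In 3600 s of true time the clock registers 3600/0.997879 = 3607.7 s, so it gains 8 s.

gain 8 s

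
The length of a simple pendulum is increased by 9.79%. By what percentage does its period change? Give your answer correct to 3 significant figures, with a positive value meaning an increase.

4.78%

T ∝ √L, so T'/T = √(1.098) = 1.048.
Percentage change in T = (1.048 − 1) × 100% = 4.78%.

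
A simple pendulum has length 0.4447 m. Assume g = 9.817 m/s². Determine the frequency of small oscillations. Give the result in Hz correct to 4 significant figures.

T = 2π√(L/g) = 2π√(0.4447/9.817) = 1.3373 s, so f = 1/T = 0.7478 Hz.

0.7478 Hz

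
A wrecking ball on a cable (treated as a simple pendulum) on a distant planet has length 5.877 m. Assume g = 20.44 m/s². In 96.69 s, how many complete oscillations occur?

28

T = 2π√(L/g) = 2π√(5.877/20.44) = 3.3691 s.
Number of complete oscillations = ⌊96.69/3.3691⌋ = ⌊28.699⌋ = 28.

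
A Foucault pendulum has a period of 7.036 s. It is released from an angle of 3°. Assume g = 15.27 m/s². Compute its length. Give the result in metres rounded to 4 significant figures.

19.15 m

From T = 2π√(L/g), L = gT²/(4π²) = 15.27 × 7.0360²/(4π²) = 19.15 m.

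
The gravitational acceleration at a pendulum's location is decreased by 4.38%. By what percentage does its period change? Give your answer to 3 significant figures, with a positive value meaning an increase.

T ∝ 1/√g, so T'/T = 1/√(0.9562) = 1.023.
Percentage change in T = (1.023 − 1) × 100% = 2.26%.

2.26%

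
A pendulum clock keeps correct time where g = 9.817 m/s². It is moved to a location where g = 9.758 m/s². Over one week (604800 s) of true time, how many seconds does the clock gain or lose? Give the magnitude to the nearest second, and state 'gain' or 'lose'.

The clock's period scales as T ∝ 1/√g, so T'/T = √(9.817/9.758) = 1.00302.
In 604800 s of true time the clock registers 604800/1.00302 = 602979.8 s, so it loses 1820 s.

lose 1820 s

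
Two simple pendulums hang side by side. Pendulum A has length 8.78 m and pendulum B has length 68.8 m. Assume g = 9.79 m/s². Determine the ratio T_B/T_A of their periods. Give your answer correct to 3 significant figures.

2.80

T ∝ √L, so T_B/T_A = √(L_B/L_A) = √(68.8/8.78) = 2.80.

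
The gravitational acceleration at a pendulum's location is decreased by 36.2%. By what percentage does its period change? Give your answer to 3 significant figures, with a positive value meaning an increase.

25.2%

T ∝ 1/√g, so T'/T = 1/√(0.6380) = 1.252.
Percentage change in T = (1.252 − 1) × 100% = 25.2%.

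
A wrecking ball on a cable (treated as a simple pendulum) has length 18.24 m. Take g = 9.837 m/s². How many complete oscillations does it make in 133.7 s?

T = 2π√(L/g) = 2π√(18.24/9.837) = 8.5558 s.
Number of complete oscillations = ⌊133.7/8.5558⌋ = ⌊15.627⌋ = 15.

15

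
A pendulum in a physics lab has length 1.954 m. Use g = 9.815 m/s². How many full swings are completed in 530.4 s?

T = 2π√(L/g) = 2π√(1.954/9.815) = 2.8035 s.
Number of complete oscillations = ⌊530.4/2.8035⌋ = ⌊189.19⌋ = 189.

189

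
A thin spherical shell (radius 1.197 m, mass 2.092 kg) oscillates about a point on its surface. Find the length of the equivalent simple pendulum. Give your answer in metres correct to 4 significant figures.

1.995 m

The equivalent simple-pendulum length is L_eq = I/(md), where I is about the pivot and d = 1.1970 m.
I_cm = (2/3)mR² = 1.9983 kg·m², so I = I_cm + md² = 1.9983 + 2.9974 = 4.9957 kg·m².
L_eq = 4.9957/(2.092 × 1.1970) = 1.995 m.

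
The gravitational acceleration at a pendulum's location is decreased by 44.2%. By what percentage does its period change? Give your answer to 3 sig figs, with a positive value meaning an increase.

33.9%

T ∝ 1/√g, so T'/T = 1/√(0.5580) = 1.339.
Percentage change in T = (1.339 − 1) × 100% = 33.9%.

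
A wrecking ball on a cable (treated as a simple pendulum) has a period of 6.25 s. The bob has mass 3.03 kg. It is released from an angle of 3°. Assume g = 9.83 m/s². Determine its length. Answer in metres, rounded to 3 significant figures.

From T = 2π√(L/g), L = gT²/(4π²) = 9.83 × 6.250²/(4π²) = 9.73 m.

9.73 m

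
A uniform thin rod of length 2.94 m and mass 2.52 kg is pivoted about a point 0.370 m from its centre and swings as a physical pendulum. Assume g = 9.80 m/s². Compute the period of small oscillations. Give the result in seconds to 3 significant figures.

3.05 s

For a physical pendulum T = 2π√(I/(mgd)), with d = 0.3700 m from pivot to centre of mass.
I_cm = mL²/12 = 2.52 × 2.94²/12 = 1.815 kg·m²; I = I_cm + md² = 1.815 + 2.52 × 0.3700² = 2.160 kg·m².
T = 2π√(2.160/(2.52 × 9.80 × 0.3700)) = 3.05 s.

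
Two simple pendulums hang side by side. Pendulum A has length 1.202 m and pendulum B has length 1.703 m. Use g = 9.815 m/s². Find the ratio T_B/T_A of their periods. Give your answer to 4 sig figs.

T ∝ √L, so T_B/T_A = √(L_B/L_A) = √(1.703/1.202) = 1.190.

1.190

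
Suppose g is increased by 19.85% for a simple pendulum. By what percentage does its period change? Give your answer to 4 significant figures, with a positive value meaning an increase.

T ∝ 1/√g, so T'/T = 1/√(1.1985) = 0.91344.
Percentage change in T = (0.91344 − 1) × 100% = -8.656%.

-8.656%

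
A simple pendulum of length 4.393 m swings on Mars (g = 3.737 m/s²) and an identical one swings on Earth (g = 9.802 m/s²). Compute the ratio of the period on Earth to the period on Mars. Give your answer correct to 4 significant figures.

T ∝ 1/√g, so T₂/T₁ = √(g₁/g₂) = √(3.737/9.802) = 0.6175.

0.6175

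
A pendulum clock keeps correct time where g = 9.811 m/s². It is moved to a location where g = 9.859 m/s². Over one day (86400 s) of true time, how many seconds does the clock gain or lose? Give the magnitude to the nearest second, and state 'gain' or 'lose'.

gain 211 s

The clock's period scales as T ∝ 1/√g, so T'/T = √(9.811/9.859) = 0.997563.
In 86400 s of true time the clock registers 86400/0.997563 = 86611.1 s, so it gains 211 s.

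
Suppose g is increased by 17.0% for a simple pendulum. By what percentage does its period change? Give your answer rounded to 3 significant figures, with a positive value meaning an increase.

-7.55%

T ∝ 1/√g, so T'/T = 1/√(1.170) = 0.9245.
Percentage change in T = (0.9245 − 1) × 100% = -7.55%.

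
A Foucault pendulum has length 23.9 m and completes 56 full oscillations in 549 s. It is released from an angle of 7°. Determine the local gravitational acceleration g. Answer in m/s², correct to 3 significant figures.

9.82 m/s²

T = 549/56 = 9.804 s.
From T = 2π√(L/g), g = 4π²L/T² = 4π² × 23.9/9.804² = 9.82 m/s².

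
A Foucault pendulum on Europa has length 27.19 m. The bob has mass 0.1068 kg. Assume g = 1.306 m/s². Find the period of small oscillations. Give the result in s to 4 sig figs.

T = 2π√(L/g) = 2π√(27.19/1.306) = 2π × 4.5628 = 28.67 s.

28.67 s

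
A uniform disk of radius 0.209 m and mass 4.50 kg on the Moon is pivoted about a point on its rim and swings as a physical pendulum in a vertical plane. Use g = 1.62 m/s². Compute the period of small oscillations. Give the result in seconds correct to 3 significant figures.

I_cm = ½mr² = 0.09828 kg·m². The pivot is at distance d = 0.209 m from the centre of mass.
By the parallel-axis theorem, I = I_cm + md² = 0.09828 + 0.1966 = 0.2948 kg·m².
T = 2π√(I/(mgd)) = 2π√(0.2948/(4.50 × 1.62 × 0.209)) = 2.76 s.

2.76 s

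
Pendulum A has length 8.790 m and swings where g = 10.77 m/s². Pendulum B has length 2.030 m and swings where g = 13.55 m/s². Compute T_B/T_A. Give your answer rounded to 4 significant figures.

0.4284

T = 2π√(L/g), so T_B/T_A = √((L_B/g_B)/(L_A/g_A)) = √((2.030/13.55)/(8.790/10.77)) = 0.4284.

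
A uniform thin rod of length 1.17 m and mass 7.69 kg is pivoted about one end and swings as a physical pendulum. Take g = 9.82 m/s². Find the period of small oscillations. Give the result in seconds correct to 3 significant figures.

1.77 s

For a physical pendulum T = 2π√(I/(mgd)), with d = 0.5850 m from pivot to centre of mass.
I_cm = mL²/12 = 7.69 × 1.17²/12 = 0.8772 kg·m²; I = I_cm + md² = 0.8772 + 7.69 × 0.5850² = 3.509 kg·m².
T = 2π√(3.509/(7.69 × 9.82 × 0.5850)) = 1.77 s.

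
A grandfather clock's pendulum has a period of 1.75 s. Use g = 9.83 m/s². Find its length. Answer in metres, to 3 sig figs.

From T = 2π√(L/g), L = gT²/(4π²) = 9.83 × 1.750²/(4π²) = 0.763 m.

0.763 m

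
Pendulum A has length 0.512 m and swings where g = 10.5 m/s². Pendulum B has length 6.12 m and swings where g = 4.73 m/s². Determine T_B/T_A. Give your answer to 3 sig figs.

5.15

T = 2π√(L/g), so T_B/T_A = √((L_B/g_B)/(L_A/g_A)) = √((6.12/4.73)/(0.512/10.5)) = 5.15.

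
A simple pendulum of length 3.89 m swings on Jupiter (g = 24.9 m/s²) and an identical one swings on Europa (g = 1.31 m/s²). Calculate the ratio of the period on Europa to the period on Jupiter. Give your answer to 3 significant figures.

T ∝ 1/√g, so T₂/T₁ = √(g₁/g₂) = √(24.9/1.31) = 4.36.

4.36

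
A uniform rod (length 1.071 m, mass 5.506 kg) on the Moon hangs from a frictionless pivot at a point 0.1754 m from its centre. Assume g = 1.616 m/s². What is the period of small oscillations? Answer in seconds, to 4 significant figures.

For a physical pendulum T = 2π√(I/(mgd)), with d = 0.17540 m from pivot to centre of mass.
I_cm = mL²/12 = 5.506 × 1.071²/12 = 0.52630 kg·m²; I = I_cm + md² = 0.52630 + 5.506 × 0.17540² = 0.69569 kg·m².
T = 2π√(0.69569/(5.506 × 1.616 × 0.17540)) = 4.195 s.

4.195 s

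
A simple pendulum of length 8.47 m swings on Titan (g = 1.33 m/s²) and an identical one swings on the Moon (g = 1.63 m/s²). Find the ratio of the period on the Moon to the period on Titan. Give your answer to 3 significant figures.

T ∝ 1/√g, so T₂/T₁ = √(g₁/g₂) = √(1.33/1.63) = 0.903.

0.903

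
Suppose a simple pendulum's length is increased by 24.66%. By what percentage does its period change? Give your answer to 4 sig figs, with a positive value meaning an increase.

11.65%

T ∝ √L, so T'/T = √(1.2466) = 1.1165.
Percentage change in T = (1.1165 − 1) × 100% = 11.65%.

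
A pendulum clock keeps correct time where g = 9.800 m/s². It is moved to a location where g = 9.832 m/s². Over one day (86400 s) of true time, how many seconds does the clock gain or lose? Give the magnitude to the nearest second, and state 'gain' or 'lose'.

gain 141 s

The clock's period scales as T ∝ 1/√g, so T'/T = √(9.800/9.832) = 0.998371.
In 86400 s of true time the clock registers 86400/0.998371 = 86540.9 s, so it gains 141 s.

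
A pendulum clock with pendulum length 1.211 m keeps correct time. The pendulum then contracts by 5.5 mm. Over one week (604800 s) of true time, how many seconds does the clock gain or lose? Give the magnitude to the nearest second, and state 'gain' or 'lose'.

T ∝ √L, so T'/T = √(1.20550/1.211) = 0.997727.
In 604800 s of true time the clock registers 604800/0.997727 = 606178.1 s, so it gains 1378 s.

gain 1378 s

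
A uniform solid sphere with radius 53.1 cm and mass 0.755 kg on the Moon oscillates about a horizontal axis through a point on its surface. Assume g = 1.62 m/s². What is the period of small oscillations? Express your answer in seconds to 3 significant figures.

4.26 s

I_cm = (2/5)mr² = 0.08515 kg·m². The pivot is at distance d = 0.531 m from the centre of mass.
By the parallel-axis theorem, I = I_cm + md² = 0.08515 + 0.2129 = 0.2980 kg·m².
T = 2π√(I/(mgd)) = 2π√(0.2980/(0.755 × 1.62 × 0.531)) = 4.26 s.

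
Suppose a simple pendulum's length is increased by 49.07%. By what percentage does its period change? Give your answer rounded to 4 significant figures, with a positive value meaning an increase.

22.09%

T ∝ √L, so T'/T = √(1.4907) = 1.2209.
Percentage change in T = (1.2209 − 1) × 100% = 22.09%.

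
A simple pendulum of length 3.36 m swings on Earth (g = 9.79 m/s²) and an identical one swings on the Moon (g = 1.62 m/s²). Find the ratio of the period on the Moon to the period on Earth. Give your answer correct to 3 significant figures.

T ∝ 1/√g, so T₂/T₁ = √(g₁/g₂) = √(9.79/1.62) = 2.46.

2.46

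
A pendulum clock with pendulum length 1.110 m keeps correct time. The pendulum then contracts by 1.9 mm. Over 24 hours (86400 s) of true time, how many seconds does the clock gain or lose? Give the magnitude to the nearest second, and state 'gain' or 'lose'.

T ∝ √L, so T'/T = √(1.10810/1.110) = 0.999144.
In 86400 s of true time the clock registers 86400/0.999144 = 86474.0 s, so it gains 74 s.

gain 74 s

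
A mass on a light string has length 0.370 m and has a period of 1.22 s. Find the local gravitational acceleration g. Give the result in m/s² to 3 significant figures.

9.81 m/s²

From T = 2π√(L/g), g = 4π²L/T² = 4π² × 0.370/1.220² = 9.81 m/s².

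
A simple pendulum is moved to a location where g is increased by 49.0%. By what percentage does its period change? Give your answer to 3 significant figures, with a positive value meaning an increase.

-18.1%

T ∝ 1/√g, so T'/T = 1/√(1.490) = 0.8192.
Percentage change in T = (0.8192 − 1) × 100% = -18.1%.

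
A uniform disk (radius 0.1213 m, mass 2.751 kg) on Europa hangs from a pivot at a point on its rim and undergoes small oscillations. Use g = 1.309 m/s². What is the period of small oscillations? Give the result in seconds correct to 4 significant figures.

2.343 s

I_cm = ½mr² = 0.020239 kg·m². The pivot is at distance d = 0.1213 m from the centre of mass.
By the parallel-axis theorem, I = I_cm + md² = 0.020239 + 0.040477 = 0.060716 kg·m².
T = 2π√(I/(mgd)) = 2π√(0.060716/(2.751 × 1.309 × 0.1213)) = 2.343 s.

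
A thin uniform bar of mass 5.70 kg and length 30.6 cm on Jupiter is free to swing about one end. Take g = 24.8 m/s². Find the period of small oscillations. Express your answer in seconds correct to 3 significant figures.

For a physical pendulum T = 2π√(I/(mgd)), with d = 0.1530 m from pivot to centre of mass.
I_cm = mL²/12 = 5.70 × 0.306²/12 = 0.04448 kg·m²; I = I_cm + md² = 0.04448 + 5.70 × 0.1530² = 0.1779 kg·m².
T = 2π√(0.1779/(5.70 × 24.8 × 0.1530)) = 0.570 s.

0.570 s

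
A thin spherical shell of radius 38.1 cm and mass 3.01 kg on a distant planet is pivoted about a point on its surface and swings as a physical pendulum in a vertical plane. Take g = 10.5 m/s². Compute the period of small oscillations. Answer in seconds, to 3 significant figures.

I_cm = (2/3)mr² = 0.2913 kg·m². The pivot is at distance d = 0.381 m from the centre of mass.
By the parallel-axis theorem, I = I_cm + md² = 0.2913 + 0.4369 = 0.7282 kg·m².
T = 2π√(I/(mgd)) = 2π√(0.7282/(3.01 × 10.5 × 0.381)) = 1.55 s.

1.55 s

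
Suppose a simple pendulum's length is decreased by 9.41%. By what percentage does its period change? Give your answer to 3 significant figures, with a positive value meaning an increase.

-4.82%

T ∝ √L, so T'/T = √(0.9059) = 0.9518.
Percentage change in T = (0.9518 − 1) × 100% = -4.82%.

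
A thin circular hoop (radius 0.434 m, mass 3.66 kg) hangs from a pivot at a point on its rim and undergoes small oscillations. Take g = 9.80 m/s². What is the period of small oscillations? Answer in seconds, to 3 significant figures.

I_cm = mr² = 0.6894 kg·m². The pivot is at distance d = 0.434 m from the centre of mass.
By the parallel-axis theorem, I = I_cm + md² = 0.6894 + 0.6894 = 1.379 kg·m².
T = 2π√(I/(mgd)) = 2π√(1.379/(3.66 × 9.80 × 0.434)) = 1.87 s.

1.87 s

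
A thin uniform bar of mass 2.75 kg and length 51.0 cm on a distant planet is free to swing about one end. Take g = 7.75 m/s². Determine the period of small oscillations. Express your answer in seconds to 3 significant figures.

For a physical pendulum T = 2π√(I/(mgd)), with d = 0.2550 m from pivot to centre of mass.
I_cm = mL²/12 = 2.75 × 0.510²/12 = 0.05961 kg·m²; I = I_cm + md² = 0.05961 + 2.75 × 0.2550² = 0.2384 kg·m².
T = 2π√(0.2384/(2.75 × 7.75 × 0.2550)) = 1.32 s.

1.32 s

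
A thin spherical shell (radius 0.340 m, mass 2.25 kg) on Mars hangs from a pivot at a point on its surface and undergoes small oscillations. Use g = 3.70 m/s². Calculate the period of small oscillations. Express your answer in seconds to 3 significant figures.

2.46 s

I_cm = (2/3)mr² = 0.1734 kg·m². The pivot is at distance d = 0.340 m from the centre of mass.
By the parallel-axis theorem, I = I_cm + md² = 0.1734 + 0.2601 = 0.4335 kg·m².
T = 2π√(I/(mgd)) = 2π√(0.4335/(2.25 × 3.70 × 0.340)) = 2.46 s.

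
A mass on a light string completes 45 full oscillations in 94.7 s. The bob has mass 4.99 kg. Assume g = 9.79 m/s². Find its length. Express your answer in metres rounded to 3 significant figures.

T = 94.7/45 = 2.104 s.
From T = 2π√(L/g), L = gT²/(4π²) = 9.79 × 2.104²/(4π²) = 1.10 m.

1.10 m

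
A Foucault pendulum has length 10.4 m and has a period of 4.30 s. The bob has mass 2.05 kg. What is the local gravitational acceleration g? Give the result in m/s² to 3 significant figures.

22.2 m/s²

From T = 2π√(L/g), g = 4π²L/T² = 4π² × 10.4/4.300² = 22.2 m/s².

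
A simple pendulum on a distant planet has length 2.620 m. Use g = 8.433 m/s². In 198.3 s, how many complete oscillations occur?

56

T = 2π√(L/g) = 2π√(2.620/8.433) = 3.5022 s.
Number of complete oscillations = ⌊198.3/3.5022⌋ = ⌊56.622⌋ = 56.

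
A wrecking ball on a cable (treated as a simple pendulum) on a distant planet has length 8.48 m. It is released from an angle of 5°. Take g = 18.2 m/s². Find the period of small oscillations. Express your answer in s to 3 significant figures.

T = 2π√(L/g) = 2π√(8.48/18.2) = 2π × 0.6826 = 4.29 s.

4.29 s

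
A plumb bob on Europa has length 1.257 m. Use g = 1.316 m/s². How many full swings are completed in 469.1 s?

76

T = 2π√(L/g) = 2π√(1.257/1.316) = 6.1407 s.
Number of complete oscillations = ⌊469.1/6.1407⌋ = ⌊76.392⌋ = 76.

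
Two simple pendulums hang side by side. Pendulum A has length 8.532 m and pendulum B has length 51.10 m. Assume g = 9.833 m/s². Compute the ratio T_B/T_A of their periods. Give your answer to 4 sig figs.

T ∝ √L, so T_B/T_A = √(L_B/L_A) = √(51.10/8.532) = 2.447.

2.447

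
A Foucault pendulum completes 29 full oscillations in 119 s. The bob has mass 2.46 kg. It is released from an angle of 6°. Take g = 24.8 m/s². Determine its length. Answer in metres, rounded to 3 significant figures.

10.6 m

T = 119/29 = 4.103 s.
From T = 2π√(L/g), L = gT²/(4π²) = 24.8 × 4.103²/(4π²) = 10.6 m.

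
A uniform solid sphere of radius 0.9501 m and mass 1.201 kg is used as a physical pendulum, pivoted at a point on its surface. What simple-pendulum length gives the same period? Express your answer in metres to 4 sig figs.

The equivalent simple-pendulum length is L_eq = I/(md), where I is about the pivot and d = 0.95010 m.
I_cm = (2/5)mR² = 0.43365 kg·m², so I = I_cm + md² = 0.43365 + 1.0841 = 1.5178 kg·m².
L_eq = 1.5178/(1.201 × 0.95010) = 1.330 m.

1.330 m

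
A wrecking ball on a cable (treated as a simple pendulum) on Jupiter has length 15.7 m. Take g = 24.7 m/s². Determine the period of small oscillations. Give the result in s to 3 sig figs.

5.01 s

T = 2π√(L/g) = 2π√(15.7/24.7) = 2π × 0.7973 = 5.01 s.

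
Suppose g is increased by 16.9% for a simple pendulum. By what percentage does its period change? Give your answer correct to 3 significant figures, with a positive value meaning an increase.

T ∝ 1/√g, so T'/T = 1/√(1.169) = 0.9249.
Percentage change in T = (0.9249 − 1) × 100% = -7.51%.

-7.51%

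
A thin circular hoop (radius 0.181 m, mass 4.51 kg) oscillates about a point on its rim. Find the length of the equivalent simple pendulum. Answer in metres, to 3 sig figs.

0.362 m

The equivalent simple-pendulum length is L_eq = I/(md), where I is about the pivot and d = 0.1810 m.
I_cm = mR² = 0.1478 kg·m², so I = I_cm + md² = 0.1478 + 0.1478 = 0.2955 kg·m².
L_eq = 0.2955/(4.51 × 0.1810) = 0.362 m.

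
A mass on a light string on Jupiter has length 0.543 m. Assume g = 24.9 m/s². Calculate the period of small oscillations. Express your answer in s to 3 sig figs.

0.928 s

T = 2π√(L/g) = 2π√(0.543/24.9) = 2π × 0.1477 = 0.928 s.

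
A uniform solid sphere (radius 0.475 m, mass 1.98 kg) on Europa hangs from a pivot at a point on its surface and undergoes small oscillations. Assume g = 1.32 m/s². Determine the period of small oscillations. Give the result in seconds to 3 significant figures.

4.46 s

I_cm = (2/5)mr² = 0.1787 kg·m². The pivot is at distance d = 0.475 m from the centre of mass.
By the parallel-axis theorem, I = I_cm + md² = 0.1787 + 0.4467 = 0.6254 kg·m².
T = 2π√(I/(mgd)) = 2π√(0.6254/(1.98 × 1.32 × 0.475)) = 4.46 s.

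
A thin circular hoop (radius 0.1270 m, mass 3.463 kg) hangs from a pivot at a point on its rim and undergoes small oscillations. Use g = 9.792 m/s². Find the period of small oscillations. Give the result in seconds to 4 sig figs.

I_cm = mr² = 0.055855 kg·m². The pivot is at distance d = 0.1270 m from the centre of mass.
By the parallel-axis theorem, I = I_cm + md² = 0.055855 + 0.055855 = 0.11171 kg·m².
T = 2π√(I/(mgd)) = 2π√(0.11171/(3.463 × 9.792 × 0.1270)) = 1.012 s.

1.012 s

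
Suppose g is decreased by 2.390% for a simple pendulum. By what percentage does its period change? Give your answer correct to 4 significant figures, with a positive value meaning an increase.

1.217%

T ∝ 1/√g, so T'/T = 1/√(0.97610) = 1.0122.
Percentage change in T = (1.0122 − 1) × 100% = 1.217%.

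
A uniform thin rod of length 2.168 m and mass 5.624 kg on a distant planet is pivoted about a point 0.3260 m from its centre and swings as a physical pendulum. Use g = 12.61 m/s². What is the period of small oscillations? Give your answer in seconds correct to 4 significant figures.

2.187 s

For a physical pendulum T = 2π√(I/(mgd)), with d = 0.32600 m from pivot to centre of mass.
I_cm = mL²/12 = 5.624 × 2.168²/12 = 2.2028 kg·m²; I = I_cm + md² = 2.2028 + 5.624 × 0.32600² = 2.8005 kg·m².
T = 2π√(2.8005/(5.624 × 12.61 × 0.32600)) = 2.187 s.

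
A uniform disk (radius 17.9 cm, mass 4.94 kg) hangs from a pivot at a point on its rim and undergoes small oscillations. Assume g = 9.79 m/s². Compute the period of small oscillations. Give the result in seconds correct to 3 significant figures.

I_cm = ½mr² = 0.07914 kg·m². The pivot is at distance d = 0.179 m from the centre of mass.
By the parallel-axis theorem, I = I_cm + md² = 0.07914 + 0.1583 = 0.2374 kg·m².
T = 2π√(I/(mgd)) = 2π√(0.2374/(4.94 × 9.79 × 0.179)) = 1.04 s.

1.04 s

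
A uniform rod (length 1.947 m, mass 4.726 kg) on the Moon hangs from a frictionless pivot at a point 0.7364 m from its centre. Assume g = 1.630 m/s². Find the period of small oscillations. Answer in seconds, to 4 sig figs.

5.313 s

For a physical pendulum T = 2π√(I/(mgd)), with d = 0.73640 m from pivot to centre of mass.
I_cm = mL²/12 = 4.726 × 1.947²/12 = 1.4929 kg·m²; I = I_cm + md² = 1.4929 + 4.726 × 0.73640² = 4.0558 kg·m².
T = 2π√(4.0558/(4.726 × 1.630 × 0.73640)) = 5.313 s.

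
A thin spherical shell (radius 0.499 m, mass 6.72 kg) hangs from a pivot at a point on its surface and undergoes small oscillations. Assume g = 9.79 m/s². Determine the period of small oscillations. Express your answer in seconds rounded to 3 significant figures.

1.83 s

I_cm = (2/3)mr² = 1.116 kg·m². The pivot is at distance d = 0.499 m from the centre of mass.
By the parallel-axis theorem, I = I_cm + md² = 1.116 + 1.673 = 2.789 kg·m².
T = 2π√(I/(mgd)) = 2π√(2.789/(6.72 × 9.79 × 0.499)) = 1.83 s.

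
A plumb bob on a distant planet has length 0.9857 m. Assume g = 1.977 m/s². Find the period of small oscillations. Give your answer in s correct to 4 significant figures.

T = 2π√(L/g) = 2π√(0.9857/1.977) = 2π × 0.70610 = 4.437 s.

4.437 s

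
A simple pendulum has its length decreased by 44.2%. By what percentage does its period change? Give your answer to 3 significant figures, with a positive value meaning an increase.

-25.3%

T ∝ √L, so T'/T = √(0.5580) = 0.7470.
Percentage change in T = (0.7470 − 1) × 100% = -25.3%.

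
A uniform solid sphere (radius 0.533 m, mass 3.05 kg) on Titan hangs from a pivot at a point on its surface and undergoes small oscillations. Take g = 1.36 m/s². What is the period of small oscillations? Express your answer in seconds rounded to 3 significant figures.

I_cm = (2/5)mr² = 0.3466 kg·m². The pivot is at distance d = 0.533 m from the centre of mass.
By the parallel-axis theorem, I = I_cm + md² = 0.3466 + 0.8665 = 1.213 kg·m².
T = 2π√(I/(mgd)) = 2π√(1.213/(3.05 × 1.36 × 0.533)) = 4.65 s.

4.65 s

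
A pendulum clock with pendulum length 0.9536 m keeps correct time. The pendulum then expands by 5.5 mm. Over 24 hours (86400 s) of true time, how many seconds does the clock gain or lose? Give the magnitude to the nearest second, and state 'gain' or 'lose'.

T ∝ √L, so T'/T = √(0.95910/0.9536) = 1.00288.
In 86400 s of true time the clock registers 86400/1.00288 = 86151.9 s, so it loses 248 s.

lose 248 s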